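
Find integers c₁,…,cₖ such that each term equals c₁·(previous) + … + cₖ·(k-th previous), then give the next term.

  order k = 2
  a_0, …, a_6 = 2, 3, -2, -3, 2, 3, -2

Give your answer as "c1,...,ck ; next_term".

0,-1 ; -3

  a_2 = 0·3 + -1·2 = -2
  a_3 = 0·-2 + -1·3 = -3
  a_4 = 0·-3 + -1·-2 = 2
  a_5 = 0·2 + -1·-3 = 3
  a_6 = 0·3 + -1·2 = -2
  a_7 = 0·-2 + -1·3 = -3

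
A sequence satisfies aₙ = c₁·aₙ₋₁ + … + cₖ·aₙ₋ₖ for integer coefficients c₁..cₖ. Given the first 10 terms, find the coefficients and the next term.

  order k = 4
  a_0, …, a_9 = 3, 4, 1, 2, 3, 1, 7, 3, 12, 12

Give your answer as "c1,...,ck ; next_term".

0,2,1,-1 ; 20

  a_4 = 0·2 + 2·1 + 1·4 + -1·3 = 3
  a_5 = 0·3 + 2·2 + 1·1 + -1·4 = 1
  a_6 = 0·1 + 2·3 + 1·2 + -1·1 = 7
  a_7 = 0·7 + 2·1 + 1·3 + -1·2 = 3
  a_8 = 0·3 + 2·7 + 1·1 + -1·3 = 12
  a_9 = 0·12 + 2·3 + 1·7 + -1·1 = 12
  a_10 = 0·12 + 2·12 + 1·3 + -1·7 = 20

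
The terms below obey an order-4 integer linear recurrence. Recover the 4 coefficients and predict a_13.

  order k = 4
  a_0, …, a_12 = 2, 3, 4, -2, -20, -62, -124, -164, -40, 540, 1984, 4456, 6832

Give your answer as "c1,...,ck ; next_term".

2,0,-4,-2 ; 4648

  a_4 = 2·-2 + 0·4 + -4·3 + -2·2 = -20
  a_5 = 2·-20 + 0·-2 + -4·4 + -2·3 = -62
  a_6 = 2·-62 + 0·-20 + -4·-2 + -2·4 = -124
  a_7 = 2·-124 + 0·-62 + -4·-20 + -2·-2 = -164
  a_8 = 2·-164 + 0·-124 + -4·-62 + -2·-20 = -40
  a_9 = 2·-40 + 0·-164 + -4·-124 + -2·-62 = 540
  a_10 = 2·540 + 0·-40 + -4·-164 + -2·-124 = 1984
  a_11 = 2·1984 + 0·540 + -4·-40 + -2·-164 = 4456
  a_12 = 2·4456 + 0·1984 + -4·540 + -2·-40 = 6832
  a_13 = 2·6832 + 0·4456 + -4·1984 + -2·540 = 4648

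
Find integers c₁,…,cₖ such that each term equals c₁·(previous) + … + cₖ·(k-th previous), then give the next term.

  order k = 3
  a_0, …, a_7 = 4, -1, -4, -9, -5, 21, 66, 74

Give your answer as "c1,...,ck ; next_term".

  a_3 = 2·-4 + -3·-1 + -1·4 = -9
  a_4 = 2·-9 + -3·-4 + -1·-1 = -5
  a_5 = 2·-5 + -3·-9 + -1·-4 = 21
  a_6 = 2·21 + -3·-5 + -1·-9 = 66
  a_7 = 2·66 + -3·21 + -1·-5 = 74
  a_8 = 2·74 + -3·66 + -1·21 = -71

2,-3,-1 ; -71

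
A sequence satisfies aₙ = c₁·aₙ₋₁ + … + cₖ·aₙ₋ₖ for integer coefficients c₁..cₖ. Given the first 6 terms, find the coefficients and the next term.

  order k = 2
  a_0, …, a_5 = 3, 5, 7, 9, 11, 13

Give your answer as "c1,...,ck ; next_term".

  a_2 = 2·5 + -1·3 = 7
  a_3 = 2·7 + -1·5 = 9
  a_4 = 2·9 + -1·7 = 11
  a_5 = 2·11 + -1·9 = 13
  a_6 = 2·13 + -1·11 = 15

2,-1 ; 15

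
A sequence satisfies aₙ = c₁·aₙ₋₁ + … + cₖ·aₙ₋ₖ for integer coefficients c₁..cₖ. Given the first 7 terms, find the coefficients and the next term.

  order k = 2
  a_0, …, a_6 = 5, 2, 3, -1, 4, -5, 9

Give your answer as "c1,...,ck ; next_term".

  a_2 = -1·2 + 1·5 = 3
  a_3 = -1·3 + 1·2 = -1
  a_4 = -1·-1 + 1·3 = 4
  a_5 = -1·4 + 1·-1 = -5
  a_6 = -1·-5 + 1·4 = 9
  a_7 = -1·9 + 1·-5 = -14

-1,1 ; -14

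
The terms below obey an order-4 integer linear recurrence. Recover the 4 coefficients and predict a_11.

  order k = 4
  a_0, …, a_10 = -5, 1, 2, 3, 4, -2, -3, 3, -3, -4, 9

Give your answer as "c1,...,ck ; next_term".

0,-1,1,-1 ; -2

  a_4 = 0·3 + -1·2 + 1·1 + -1·-5 = 4
  a_5 = 0·4 + -1·3 + 1·2 + -1·1 = -2
  a_6 = 0·-2 + -1·4 + 1·3 + -1·2 = -3
  a_7 = 0·-3 + -1·-2 + 1·4 + -1·3 = 3
  a_8 = 0·3 + -1·-3 + 1·-2 + -1·4 = -3
  a_9 = 0·-3 + -1·3 + 1·-3 + -1·-2 = -4
  a_10 = 0·-4 + -1·-3 + 1·3 + -1·-3 = 9
  a_11 = 0·9 + -1·-4 + 1·-3 + -1·3 = -2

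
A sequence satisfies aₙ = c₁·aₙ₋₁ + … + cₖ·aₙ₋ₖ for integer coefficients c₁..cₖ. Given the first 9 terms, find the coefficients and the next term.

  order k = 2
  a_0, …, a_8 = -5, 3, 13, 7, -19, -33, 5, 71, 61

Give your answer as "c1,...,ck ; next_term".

  a_2 = 1·3 + -2·-5 = 13
  a_3 = 1·13 + -2·3 = 7
  a_4 = 1·7 + -2·13 = -19
  a_5 = 1·-19 + -2·7 = -33
  a_6 = 1·-33 + -2·-19 = 5
  a_7 = 1·5 + -2·-33 = 71
  a_8 = 1·71 + -2·5 = 61
  a_9 = 1·61 + -2·71 = -81

1,-2 ; -81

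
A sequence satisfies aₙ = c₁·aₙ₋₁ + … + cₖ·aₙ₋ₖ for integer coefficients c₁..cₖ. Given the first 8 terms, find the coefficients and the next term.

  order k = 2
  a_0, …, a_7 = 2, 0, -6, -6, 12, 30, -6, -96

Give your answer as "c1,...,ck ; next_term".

  a_2 = 1·0 + -3·2 = -6
  a_3 = 1·-6 + -3·0 = -6
  a_4 = 1·-6 + -3·-6 = 12
  a_5 = 1·12 + -3·-6 = 30
  a_6 = 1·30 + -3·12 = -6
  a_7 = 1·-6 + -3·30 = -96
  a_8 = 1·-96 + -3·-6 = -78

1,-3 ; -78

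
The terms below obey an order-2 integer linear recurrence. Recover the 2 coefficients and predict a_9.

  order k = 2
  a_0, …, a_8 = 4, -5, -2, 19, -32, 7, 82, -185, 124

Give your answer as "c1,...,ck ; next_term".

-2,-3 ; 307

  a_2 = -2·-5 + -3·4 = -2
  a_3 = -2·-2 + -3·-5 = 19
  a_4 = -2·19 + -3·-2 = -32
  a_5 = -2·-32 + -3·19 = 7
  a_6 = -2·7 + -3·-32 = 82
  a_7 = -2·82 + -3·7 = -185
  a_8 = -2·-185 + -3·82 = 124
  a_9 = -2·124 + -3·-185 = 307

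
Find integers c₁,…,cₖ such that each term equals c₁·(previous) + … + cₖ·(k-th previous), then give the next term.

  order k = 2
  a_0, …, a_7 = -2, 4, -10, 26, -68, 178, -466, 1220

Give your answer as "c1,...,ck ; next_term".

  a_2 = -3·4 + -1·-2 = -10
  a_3 = -3·-10 + -1·4 = 26
  a_4 = -3·26 + -1·-10 = -68
  a_5 = -3·-68 + -1·26 = 178
  a_6 = -3·178 + -1·-68 = -466
  a_7 = -3·-466 + -1·178 = 1220
  a_8 = -3·1220 + -1·-466 = -3194

-3,-1 ; -3194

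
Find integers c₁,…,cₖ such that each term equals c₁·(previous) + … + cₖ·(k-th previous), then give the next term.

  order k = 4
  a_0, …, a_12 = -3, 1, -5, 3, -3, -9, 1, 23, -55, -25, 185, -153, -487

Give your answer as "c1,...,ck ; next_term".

  a_4 = -1·3 + -2·-5 + 2·1 + 4·-3 = -3
  a_5 = -1·-3 + -2·3 + 2·-5 + 4·1 = -9
  a_6 = -1·-9 + -2·-3 + 2·3 + 4·-5 = 1
  a_7 = -1·1 + -2·-9 + 2·-3 + 4·3 = 23
  a_8 = -1·23 + -2·1 + 2·-9 + 4·-3 = -55
  a_9 = -1·-55 + -2·23 + 2·1 + 4·-9 = -25
  a_10 = -1·-25 + -2·-55 + 2·23 + 4·1 = 185
  a_11 = -1·185 + -2·-25 + 2·-55 + 4·23 = -153
  a_12 = -1·-153 + -2·185 + 2·-25 + 4·-55 = -487
  a_13 = -1·-487 + -2·-153 + 2·185 + 4·-25 = 1063

-1,-2,2,4 ; 1063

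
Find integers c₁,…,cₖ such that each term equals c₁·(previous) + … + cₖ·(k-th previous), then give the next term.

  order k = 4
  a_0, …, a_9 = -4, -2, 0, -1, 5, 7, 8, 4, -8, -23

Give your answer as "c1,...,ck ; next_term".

1,0,-1,-1 ; -35

  a_4 = 1·-1 + 0·0 + -1·-2 + -1·-4 = 5
  a_5 = 1·5 + 0·-1 + -1·0 + -1·-2 = 7
  a_6 = 1·7 + 0·5 + -1·-1 + -1·0 = 8
  a_7 = 1·8 + 0·7 + -1·5 + -1·-1 = 4
  a_8 = 1·4 + 0·8 + -1·7 + -1·5 = -8
  a_9 = 1·-8 + 0·4 + -1·8 + -1·7 = -23
  a_10 = 1·-23 + 0·-8 + -1·4 + -1·8 = -35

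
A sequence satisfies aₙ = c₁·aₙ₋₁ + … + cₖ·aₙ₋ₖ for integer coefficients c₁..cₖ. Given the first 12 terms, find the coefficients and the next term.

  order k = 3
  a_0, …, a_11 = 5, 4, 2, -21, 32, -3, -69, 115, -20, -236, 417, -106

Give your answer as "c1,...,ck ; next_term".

-2,-3,-1 ; -803

  a_3 = -2·2 + -3·4 + -1·5 = -21
  a_4 = -2·-21 + -3·2 + -1·4 = 32
  a_5 = -2·32 + -3·-21 + -1·2 = -3
  a_6 = -2·-3 + -3·32 + -1·-21 = -69
  a_7 = -2·-69 + -3·-3 + -1·32 = 115
  a_8 = -2·115 + -3·-69 + -1·-3 = -20
  a_9 = -2·-20 + -3·115 + -1·-69 = -236
  a_10 = -2·-236 + -3·-20 + -1·115 = 417
  a_11 = -2·417 + -3·-236 + -1·-20 = -106
  a_12 = -2·-106 + -3·417 + -1·-236 = -803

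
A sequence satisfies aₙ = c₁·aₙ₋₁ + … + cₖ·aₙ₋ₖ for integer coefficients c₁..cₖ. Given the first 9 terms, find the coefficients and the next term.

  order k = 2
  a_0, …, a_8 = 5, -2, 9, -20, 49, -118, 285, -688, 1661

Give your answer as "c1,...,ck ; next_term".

  a_2 = -2·-2 + 1·5 = 9
  a_3 = -2·9 + 1·-2 = -20
  a_4 = -2·-20 + 1·9 = 49
  a_5 = -2·49 + 1·-20 = -118
  a_6 = -2·-118 + 1·49 = 285
  a_7 = -2·285 + 1·-118 = -688
  a_8 = -2·-688 + 1·285 = 1661
  a_9 = -2·1661 + 1·-688 = -4010

-2,1 ; -4010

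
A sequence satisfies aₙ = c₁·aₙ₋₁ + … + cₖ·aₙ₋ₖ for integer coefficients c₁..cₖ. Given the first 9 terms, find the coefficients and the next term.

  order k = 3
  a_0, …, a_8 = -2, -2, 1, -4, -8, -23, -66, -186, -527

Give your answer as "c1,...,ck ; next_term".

2,2,1 ; -1492

  a_3 = 2·1 + 2·-2 + 1·-2 = -4
  a_4 = 2·-4 + 2·1 + 1·-2 = -8
  a_5 = 2·-8 + 2·-4 + 1·1 = -23
  a_6 = 2·-23 + 2·-8 + 1·-4 = -66
  a_7 = 2·-66 + 2·-23 + 1·-8 = -186
  a_8 = 2·-186 + 2·-66 + 1·-23 = -527
  a_9 = 2·-527 + 2·-186 + 1·-66 = -1492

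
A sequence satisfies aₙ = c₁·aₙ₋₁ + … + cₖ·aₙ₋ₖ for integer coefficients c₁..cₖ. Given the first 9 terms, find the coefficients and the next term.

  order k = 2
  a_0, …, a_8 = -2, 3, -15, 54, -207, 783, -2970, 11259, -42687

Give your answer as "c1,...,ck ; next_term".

  a_2 = -3·3 + 3·-2 = -15
  a_3 = -3·-15 + 3·3 = 54
  a_4 = -3·54 + 3·-15 = -207
  a_5 = -3·-207 + 3·54 = 783
  a_6 = -3·783 + 3·-207 = -2970
  a_7 = -3·-2970 + 3·783 = 11259
  a_8 = -3·11259 + 3·-2970 = -42687
  a_9 = -3·-42687 + 3·11259 = 161838

-3,3 ; 161838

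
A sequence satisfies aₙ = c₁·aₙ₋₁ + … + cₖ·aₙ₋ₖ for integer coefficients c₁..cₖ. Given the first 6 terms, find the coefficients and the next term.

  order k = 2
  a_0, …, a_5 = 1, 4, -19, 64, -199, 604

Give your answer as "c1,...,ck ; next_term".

  a_2 = -4·4 + -3·1 = -19
  a_3 = -4·-19 + -3·4 = 64
  a_4 = -4·64 + -3·-19 = -199
  a_5 = -4·-199 + -3·64 = 604
  a_6 = -4·604 + -3·-199 = -1819

-4,-3 ; -1819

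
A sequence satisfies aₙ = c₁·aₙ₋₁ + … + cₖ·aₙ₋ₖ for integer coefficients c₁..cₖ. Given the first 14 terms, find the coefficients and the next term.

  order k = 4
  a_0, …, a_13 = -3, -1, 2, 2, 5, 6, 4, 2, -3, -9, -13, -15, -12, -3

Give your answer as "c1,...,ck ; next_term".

  a_4 = 1·2 + 0·2 + 0·-1 + -1·-3 = 5
  a_5 = 1·5 + 0·2 + 0·2 + -1·-1 = 6
  a_6 = 1·6 + 0·5 + 0·2 + -1·2 = 4
  a_7 = 1·4 + 0·6 + 0·5 + -1·2 = 2
  a_8 = 1·2 + 0·4 + 0·6 + -1·5 = -3
  a_9 = 1·-3 + 0·2 + 0·4 + -1·6 = -9
  a_10 = 1·-9 + 0·-3 + 0·2 + -1·4 = -13
  a_11 = 1·-13 + 0·-9 + 0·-3 + -1·2 = -15
  a_12 = 1·-15 + 0·-13 + 0·-9 + -1·-3 = -12
  a_13 = 1·-12 + 0·-15 + 0·-13 + -1·-9 = -3
  a_14 = 1·-3 + 0·-12 + 0·-15 + -1·-13 = 10

1,0,0,-1 ; 10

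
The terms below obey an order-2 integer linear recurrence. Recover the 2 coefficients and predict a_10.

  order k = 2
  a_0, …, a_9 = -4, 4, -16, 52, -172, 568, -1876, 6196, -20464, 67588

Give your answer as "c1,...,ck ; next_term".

-3,1 ; -223228

  a_2 = -3·4 + 1·-4 = -16
  a_3 = -3·-16 + 1·4 = 52
  a_4 = -3·52 + 1·-16 = -172
  a_5 = -3·-172 + 1·52 = 568
  a_6 = -3·568 + 1·-172 = -1876
  a_7 = -3·-1876 + 1·568 = 6196
  a_8 = -3·6196 + 1·-1876 = -20464
  a_9 = -3·-20464 + 1·6196 = 67588
  a_10 = -3·67588 + 1·-20464 = -223228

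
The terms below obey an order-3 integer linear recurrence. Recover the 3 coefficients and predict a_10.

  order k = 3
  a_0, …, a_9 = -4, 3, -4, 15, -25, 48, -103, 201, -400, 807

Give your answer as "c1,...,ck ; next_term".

-1,1,-2 ; -1609

  a_3 = -1·-4 + 1·3 + -2·-4 = 15
  a_4 = -1·15 + 1·-4 + -2·3 = -25
  a_5 = -1·-25 + 1·15 + -2·-4 = 48
  a_6 = -1·48 + 1·-25 + -2·15 = -103
  a_7 = -1·-103 + 1·48 + -2·-25 = 201
  a_8 = -1·201 + 1·-103 + -2·48 = -400
  a_9 = -1·-400 + 1·201 + -2·-103 = 807
  a_10 = -1·807 + 1·-400 + -2·201 = -1609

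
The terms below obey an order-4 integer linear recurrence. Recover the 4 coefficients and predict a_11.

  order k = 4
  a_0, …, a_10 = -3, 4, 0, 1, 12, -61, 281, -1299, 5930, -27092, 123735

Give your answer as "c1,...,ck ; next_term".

-4,3,1,-4 ; -565090

  a_4 = -4·1 + 3·0 + 1·4 + -4·-3 = 12
  a_5 = -4·12 + 3·1 + 1·0 + -4·4 = -61
  a_6 = -4·-61 + 3·12 + 1·1 + -4·0 = 281
  a_7 = -4·281 + 3·-61 + 1·12 + -4·1 = -1299
  a_8 = -4·-1299 + 3·281 + 1·-61 + -4·12 = 5930
  a_9 = -4·5930 + 3·-1299 + 1·281 + -4·-61 = -27092
  a_10 = -4·-27092 + 3·5930 + 1·-1299 + -4·281 = 123735
  a_11 = -4·123735 + 3·-27092 + 1·5930 + -4·-1299 = -565090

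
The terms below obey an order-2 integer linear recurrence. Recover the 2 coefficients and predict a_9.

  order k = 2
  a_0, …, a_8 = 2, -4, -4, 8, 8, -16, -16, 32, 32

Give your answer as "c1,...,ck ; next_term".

0,-2 ; -64

  a_2 = 0·-4 + -2·2 = -4
  a_3 = 0·-4 + -2·-4 = 8
  a_4 = 0·8 + -2·-4 = 8
  a_5 = 0·8 + -2·8 = -16
  a_6 = 0·-16 + -2·8 = -16
  a_7 = 0·-16 + -2·-16 = 32
  a_8 = 0·32 + -2·-16 = 32
  a_9 = 0·32 + -2·32 = -64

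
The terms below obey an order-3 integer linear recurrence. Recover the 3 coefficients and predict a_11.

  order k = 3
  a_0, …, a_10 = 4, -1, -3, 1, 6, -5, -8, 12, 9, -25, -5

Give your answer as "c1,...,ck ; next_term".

-1,-2,-1 ; 46

  a_3 = -1·-3 + -2·-1 + -1·4 = 1
  a_4 = -1·1 + -2·-3 + -1·-1 = 6
  a_5 = -1·6 + -2·1 + -1·-3 = -5
  a_6 = -1·-5 + -2·6 + -1·1 = -8
  a_7 = -1·-8 + -2·-5 + -1·6 = 12
  a_8 = -1·12 + -2·-8 + -1·-5 = 9
  a_9 = -1·9 + -2·12 + -1·-8 = -25
  a_10 = -1·-25 + -2·9 + -1·12 = -5
  a_11 = -1·-5 + -2·-25 + -1·9 = 46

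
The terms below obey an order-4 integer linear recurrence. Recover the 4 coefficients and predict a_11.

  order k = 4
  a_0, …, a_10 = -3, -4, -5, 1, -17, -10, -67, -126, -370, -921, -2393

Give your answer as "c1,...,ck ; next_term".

  a_4 = 1·1 + 4·-5 + 1·-4 + -2·-3 = -17
  a_5 = 1·-17 + 4·1 + 1·-5 + -2·-4 = -10
  a_6 = 1·-10 + 4·-17 + 1·1 + -2·-5 = -67
  a_7 = 1·-67 + 4·-10 + 1·-17 + -2·1 = -126
  a_8 = 1·-126 + 4·-67 + 1·-10 + -2·-17 = -370
  a_9 = 1·-370 + 4·-126 + 1·-67 + -2·-10 = -921
  a_10 = 1·-921 + 4·-370 + 1·-126 + -2·-67 = -2393
  a_11 = 1·-2393 + 4·-921 + 1·-370 + -2·-126 = -6195

1,4,1,-2 ; -6195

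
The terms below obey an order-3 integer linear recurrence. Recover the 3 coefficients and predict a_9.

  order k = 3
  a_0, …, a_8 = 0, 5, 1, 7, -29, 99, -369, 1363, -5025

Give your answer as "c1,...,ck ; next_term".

  a_3 = -3·1 + 2·5 + -2·0 = 7
  a_4 = -3·7 + 2·1 + -2·5 = -29
  a_5 = -3·-29 + 2·7 + -2·1 = 99
  a_6 = -3·99 + 2·-29 + -2·7 = -369
  a_7 = -3·-369 + 2·99 + -2·-29 = 1363
  a_8 = -3·1363 + 2·-369 + -2·99 = -5025
  a_9 = -3·-5025 + 2·1363 + -2·-369 = 18539

-3,2,-2 ; 18539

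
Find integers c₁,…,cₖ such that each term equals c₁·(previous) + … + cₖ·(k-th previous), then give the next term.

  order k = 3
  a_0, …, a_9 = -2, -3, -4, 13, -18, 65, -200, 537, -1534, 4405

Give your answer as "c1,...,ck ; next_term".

  a_3 = -2·-4 + 1·-3 + -4·-2 = 13
  a_4 = -2·13 + 1·-4 + -4·-3 = -18
  a_5 = -2·-18 + 1·13 + -4·-4 = 65
  a_6 = -2·65 + 1·-18 + -4·13 = -200
  a_7 = -2·-200 + 1·65 + -4·-18 = 537
  a_8 = -2·537 + 1·-200 + -4·65 = -1534
  a_9 = -2·-1534 + 1·537 + -4·-200 = 4405
  a_10 = -2·4405 + 1·-1534 + -4·537 = -12492

-2,1,-4 ; -12492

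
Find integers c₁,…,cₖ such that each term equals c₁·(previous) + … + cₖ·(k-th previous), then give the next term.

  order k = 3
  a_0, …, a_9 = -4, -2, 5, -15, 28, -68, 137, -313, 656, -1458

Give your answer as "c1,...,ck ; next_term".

  a_3 = -1·5 + 3·-2 + 1·-4 = -15
  a_4 = -1·-15 + 3·5 + 1·-2 = 28
  a_5 = -1·28 + 3·-15 + 1·5 = -68
  a_6 = -1·-68 + 3·28 + 1·-15 = 137
  a_7 = -1·137 + 3·-68 + 1·28 = -313
  a_8 = -1·-313 + 3·137 + 1·-68 = 656
  a_9 = -1·656 + 3·-313 + 1·137 = -1458
  a_10 = -1·-1458 + 3·656 + 1·-313 = 3113

-1,3,1 ; 3113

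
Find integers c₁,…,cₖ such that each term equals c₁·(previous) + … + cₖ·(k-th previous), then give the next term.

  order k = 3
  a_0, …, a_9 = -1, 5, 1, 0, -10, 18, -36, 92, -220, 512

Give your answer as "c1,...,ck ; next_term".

-2,0,-2 ; -1208

  a_3 = -2·1 + 0·5 + -2·-1 = 0
  a_4 = -2·0 + 0·1 + -2·5 = -10
  a_5 = -2·-10 + 0·0 + -2·1 = 18
  a_6 = -2·18 + 0·-10 + -2·0 = -36
  a_7 = -2·-36 + 0·18 + -2·-10 = 92
  a_8 = -2·92 + 0·-36 + -2·18 = -220
  a_9 = -2·-220 + 0·92 + -2·-36 = 512
  a_10 = -2·512 + 0·-220 + -2·92 = -1208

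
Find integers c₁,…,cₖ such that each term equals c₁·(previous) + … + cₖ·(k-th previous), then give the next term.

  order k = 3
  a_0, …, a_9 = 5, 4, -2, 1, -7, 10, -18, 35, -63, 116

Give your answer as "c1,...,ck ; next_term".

  a_3 = -1·-2 + 1·4 + -1·5 = 1
  a_4 = -1·1 + 1·-2 + -1·4 = -7
  a_5 = -1·-7 + 1·1 + -1·-2 = 10
  a_6 = -1·10 + 1·-7 + -1·1 = -18
  a_7 = -1·-18 + 1·10 + -1·-7 = 35
  a_8 = -1·35 + 1·-18 + -1·10 = -63
  a_9 = -1·-63 + 1·35 + -1·-18 = 116
  a_10 = -1·116 + 1·-63 + -1·35 = -214

-1,1,-1 ; -214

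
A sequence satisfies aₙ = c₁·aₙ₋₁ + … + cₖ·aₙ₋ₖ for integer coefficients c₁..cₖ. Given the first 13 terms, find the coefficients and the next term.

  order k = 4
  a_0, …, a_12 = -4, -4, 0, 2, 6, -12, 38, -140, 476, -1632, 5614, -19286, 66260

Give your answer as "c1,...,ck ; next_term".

  a_4 = -3·2 + 1·0 + -2·-4 + -1·-4 = 6
  a_5 = -3·6 + 1·2 + -2·0 + -1·-4 = -12
  a_6 = -3·-12 + 1·6 + -2·2 + -1·0 = 38
  a_7 = -3·38 + 1·-12 + -2·6 + -1·2 = -140
  a_8 = -3·-140 + 1·38 + -2·-12 + -1·6 = 476
  a_9 = -3·476 + 1·-140 + -2·38 + -1·-12 = -1632
  a_10 = -3·-1632 + 1·476 + -2·-140 + -1·38 = 5614
  a_11 = -3·5614 + 1·-1632 + -2·476 + -1·-140 = -19286
  a_12 = -3·-19286 + 1·5614 + -2·-1632 + -1·476 = 66260
  a_13 = -3·66260 + 1·-19286 + -2·5614 + -1·-1632 = -227662

-3,1,-2,-1 ; -227662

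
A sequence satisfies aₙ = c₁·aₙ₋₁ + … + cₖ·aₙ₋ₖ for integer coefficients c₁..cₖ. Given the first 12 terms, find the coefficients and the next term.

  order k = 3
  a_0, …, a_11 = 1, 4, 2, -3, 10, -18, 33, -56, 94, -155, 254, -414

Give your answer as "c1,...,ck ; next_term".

-2,0,1 ; 673

  a_3 = -2·2 + 0·4 + 1·1 = -3
  a_4 = -2·-3 + 0·2 + 1·4 = 10
  a_5 = -2·10 + 0·-3 + 1·2 = -18
  a_6 = -2·-18 + 0·10 + 1·-3 = 33
  a_7 = -2·33 + 0·-18 + 1·10 = -56
  a_8 = -2·-56 + 0·33 + 1·-18 = 94
  a_9 = -2·94 + 0·-56 + 1·33 = -155
  a_10 = -2·-155 + 0·94 + 1·-56 = 254
  a_11 = -2·254 + 0·-155 + 1·94 = -414
  a_12 = -2·-414 + 0·254 + 1·-155 = 673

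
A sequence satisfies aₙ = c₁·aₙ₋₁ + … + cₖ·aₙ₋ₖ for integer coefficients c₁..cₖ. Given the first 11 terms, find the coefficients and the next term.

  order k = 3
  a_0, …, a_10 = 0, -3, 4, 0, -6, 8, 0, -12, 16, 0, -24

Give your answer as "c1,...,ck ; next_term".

0,0,2 ; 32

  a_3 = 0·4 + 0·-3 + 2·0 = 0
  a_4 = 0·0 + 0·4 + 2·-3 = -6
  a_5 = 0·-6 + 0·0 + 2·4 = 8
  a_6 = 0·8 + 0·-6 + 2·0 = 0
  a_7 = 0·0 + 0·8 + 2·-6 = -12
  a_8 = 0·-12 + 0·0 + 2·8 = 16
  a_9 = 0·16 + 0·-12 + 2·0 = 0
  a_10 = 0·0 + 0·16 + 2·-12 = -24
  a_11 = 0·-24 + 0·0 + 2·16 = 32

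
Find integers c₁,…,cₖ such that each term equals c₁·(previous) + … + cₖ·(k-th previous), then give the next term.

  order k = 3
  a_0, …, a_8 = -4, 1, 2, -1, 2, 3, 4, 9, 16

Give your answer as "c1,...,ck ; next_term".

  a_3 = 1·2 + 1·1 + 1·-4 = -1
  a_4 = 1·-1 + 1·2 + 1·1 = 2
  a_5 = 1·2 + 1·-1 + 1·2 = 3
  a_6 = 1·3 + 1·2 + 1·-1 = 4
  a_7 = 1·4 + 1·3 + 1·2 = 9
  a_8 = 1·9 + 1·4 + 1·3 = 16
  a_9 = 1·16 + 1·9 + 1·4 = 29

1,1,1 ; 29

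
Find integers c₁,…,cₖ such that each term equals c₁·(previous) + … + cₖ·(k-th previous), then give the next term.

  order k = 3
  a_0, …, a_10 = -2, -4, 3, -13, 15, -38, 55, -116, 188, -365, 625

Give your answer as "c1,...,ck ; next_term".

-1,2,1 ; -1167

  a_3 = -1·3 + 2·-4 + 1·-2 = -13
  a_4 = -1·-13 + 2·3 + 1·-4 = 15
  a_5 = -1·15 + 2·-13 + 1·3 = -38
  a_6 = -1·-38 + 2·15 + 1·-13 = 55
  a_7 = -1·55 + 2·-38 + 1·15 = -116
  a_8 = -1·-116 + 2·55 + 1·-38 = 188
  a_9 = -1·188 + 2·-116 + 1·55 = -365
  a_10 = -1·-365 + 2·188 + 1·-116 = 625
  a_11 = -1·625 + 2·-365 + 1·188 = -1167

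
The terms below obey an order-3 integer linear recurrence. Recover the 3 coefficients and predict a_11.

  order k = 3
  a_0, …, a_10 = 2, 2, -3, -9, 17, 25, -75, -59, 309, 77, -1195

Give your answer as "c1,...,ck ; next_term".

-1,-4,-2 ; 269

  a_3 = -1·-3 + -4·2 + -2·2 = -9
  a_4 = -1·-9 + -4·-3 + -2·2 = 17
  a_5 = -1·17 + -4·-9 + -2·-3 = 25
  a_6 = -1·25 + -4·17 + -2·-9 = -75
  a_7 = -1·-75 + -4·25 + -2·17 = -59
  a_8 = -1·-59 + -4·-75 + -2·25 = 309
  a_9 = -1·309 + -4·-59 + -2·-75 = 77
  a_10 = -1·77 + -4·309 + -2·-59 = -1195
  a_11 = -1·-1195 + -4·77 + -2·309 = 269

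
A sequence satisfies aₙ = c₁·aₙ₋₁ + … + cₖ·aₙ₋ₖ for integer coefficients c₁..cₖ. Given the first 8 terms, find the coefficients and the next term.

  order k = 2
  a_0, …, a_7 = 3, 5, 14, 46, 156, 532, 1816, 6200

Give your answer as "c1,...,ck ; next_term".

  a_2 = 4·5 + -2·3 = 14
  a_3 = 4·14 + -2·5 = 46
  a_4 = 4·46 + -2·14 = 156
  a_5 = 4·156 + -2·46 = 532
  a_6 = 4·532 + -2·156 = 1816
  a_7 = 4·1816 + -2·532 = 6200
  a_8 = 4·6200 + -2·1816 = 21168

4,-2 ; 21168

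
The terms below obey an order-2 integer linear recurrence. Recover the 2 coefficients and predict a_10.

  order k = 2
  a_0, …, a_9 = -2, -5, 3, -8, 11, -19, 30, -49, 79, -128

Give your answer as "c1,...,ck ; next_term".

-1,1 ; 207

  a_2 = -1·-5 + 1·-2 = 3
  a_3 = -1·3 + 1·-5 = -8
  a_4 = -1·-8 + 1·3 = 11
  a_5 = -1·11 + 1·-8 = -19
  a_6 = -1·-19 + 1·11 = 30
  a_7 = -1·30 + 1·-19 = -49
  a_8 = -1·-49 + 1·30 = 79
  a_9 = -1·79 + 1·-49 = -128
  a_10 = -1·-128 + 1·79 = 207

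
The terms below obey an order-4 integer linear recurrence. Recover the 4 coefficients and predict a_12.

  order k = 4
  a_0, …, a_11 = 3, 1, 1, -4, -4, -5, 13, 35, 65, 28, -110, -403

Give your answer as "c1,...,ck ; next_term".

  a_4 = 2·-4 + -1·1 + -4·1 + 3·3 = -4
  a_5 = 2·-4 + -1·-4 + -4·1 + 3·1 = -5
  a_6 = 2·-5 + -1·-4 + -4·-4 + 3·1 = 13
  a_7 = 2·13 + -1·-5 + -4·-4 + 3·-4 = 35
  a_8 = 2·35 + -1·13 + -4·-5 + 3·-4 = 65
  a_9 = 2·65 + -1·35 + -4·13 + 3·-5 = 28
  a_10 = 2·28 + -1·65 + -4·35 + 3·13 = -110
  a_11 = 2·-110 + -1·28 + -4·65 + 3·35 = -403
  a_12 = 2·-403 + -1·-110 + -4·28 + 3·65 = -613

2,-1,-4,3 ; -613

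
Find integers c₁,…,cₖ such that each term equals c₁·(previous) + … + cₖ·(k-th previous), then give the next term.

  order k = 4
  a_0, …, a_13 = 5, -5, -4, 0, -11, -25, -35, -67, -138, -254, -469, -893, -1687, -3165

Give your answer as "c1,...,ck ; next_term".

  a_4 = 2·0 + -1·-4 + 2·-5 + -1·5 = -11
  a_5 = 2·-11 + -1·0 + 2·-4 + -1·-5 = -25
  a_6 = 2·-25 + -1·-11 + 2·0 + -1·-4 = -35
  a_7 = 2·-35 + -1·-25 + 2·-11 + -1·0 = -67
  a_8 = 2·-67 + -1·-35 + 2·-25 + -1·-11 = -138
  a_9 = 2·-138 + -1·-67 + 2·-35 + -1·-25 = -254
  a_10 = 2·-254 + -1·-138 + 2·-67 + -1·-35 = -469
  a_11 = 2·-469 + -1·-254 + 2·-138 + -1·-67 = -893
  a_12 = 2·-893 + -1·-469 + 2·-254 + -1·-138 = -1687
  a_13 = 2·-1687 + -1·-893 + 2·-469 + -1·-254 = -3165
  a_14 = 2·-3165 + -1·-1687 + 2·-893 + -1·-469 = -5960

2,-1,2,-1 ; -5960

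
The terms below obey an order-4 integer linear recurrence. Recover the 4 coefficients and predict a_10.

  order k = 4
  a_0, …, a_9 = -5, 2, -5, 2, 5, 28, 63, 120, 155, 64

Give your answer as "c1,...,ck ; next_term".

3,-2,-3,1 ; -415

  a_4 = 3·2 + -2·-5 + -3·2 + 1·-5 = 5
  a_5 = 3·5 + -2·2 + -3·-5 + 1·2 = 28
  a_6 = 3·28 + -2·5 + -3·2 + 1·-5 = 63
  a_7 = 3·63 + -2·28 + -3·5 + 1·2 = 120
  a_8 = 3·120 + -2·63 + -3·28 + 1·5 = 155
  a_9 = 3·155 + -2·120 + -3·63 + 1·28 = 64
  a_10 = 3·64 + -2·155 + -3·120 + 1·63 = -415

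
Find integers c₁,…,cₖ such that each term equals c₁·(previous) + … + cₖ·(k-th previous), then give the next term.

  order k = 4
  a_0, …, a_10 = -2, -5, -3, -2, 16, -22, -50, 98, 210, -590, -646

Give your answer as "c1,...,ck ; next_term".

-1,-4,-2,4 ; 2978

  a_4 = -1·-2 + -4·-3 + -2·-5 + 4·-2 = 16
  a_5 = -1·16 + -4·-2 + -2·-3 + 4·-5 = -22
  a_6 = -1·-22 + -4·16 + -2·-2 + 4·-3 = -50
  a_7 = -1·-50 + -4·-22 + -2·16 + 4·-2 = 98
  a_8 = -1·98 + -4·-50 + -2·-22 + 4·16 = 210
  a_9 = -1·210 + -4·98 + -2·-50 + 4·-22 = -590
  a_10 = -1·-590 + -4·210 + -2·98 + 4·-50 = -646
  a_11 = -1·-646 + -4·-590 + -2·210 + 4·98 = 2978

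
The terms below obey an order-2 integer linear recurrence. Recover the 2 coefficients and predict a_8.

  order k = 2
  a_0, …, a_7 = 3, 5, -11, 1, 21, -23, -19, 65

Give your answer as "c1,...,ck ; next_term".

  a_2 = -1·5 + -2·3 = -11
  a_3 = -1·-11 + -2·5 = 1
  a_4 = -1·1 + -2·-11 = 21
  a_5 = -1·21 + -2·1 = -23
  a_6 = -1·-23 + -2·21 = -19
  a_7 = -1·-19 + -2·-23 = 65
  a_8 = -1·65 + -2·-19 = -27

-1,-2 ; -27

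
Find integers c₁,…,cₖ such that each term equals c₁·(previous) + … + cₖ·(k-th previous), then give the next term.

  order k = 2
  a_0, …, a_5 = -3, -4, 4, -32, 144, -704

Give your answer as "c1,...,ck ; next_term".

-4,4 ; 3392

  a_2 = -4·-4 + 4·-3 = 4
  a_3 = -4·4 + 4·-4 = -32
  a_4 = -4·-32 + 4·4 = 144
  a_5 = -4·144 + 4·-32 = -704
  a_6 = -4·-704 + 4·144 = 3392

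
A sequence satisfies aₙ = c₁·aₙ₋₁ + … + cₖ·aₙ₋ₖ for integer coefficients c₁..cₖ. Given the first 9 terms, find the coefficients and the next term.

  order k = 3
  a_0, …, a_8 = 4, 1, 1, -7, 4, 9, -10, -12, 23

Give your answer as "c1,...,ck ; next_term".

  a_3 = -1·1 + -2·1 + -1·4 = -7
  a_4 = -1·-7 + -2·1 + -1·1 = 4
  a_5 = -1·4 + -2·-7 + -1·1 = 9
  a_6 = -1·9 + -2·4 + -1·-7 = -10
  a_7 = -1·-10 + -2·9 + -1·4 = -12
  a_8 = -1·-12 + -2·-10 + -1·9 = 23
  a_9 = -1·23 + -2·-12 + -1·-10 = 11

-1,-2,-1 ; 11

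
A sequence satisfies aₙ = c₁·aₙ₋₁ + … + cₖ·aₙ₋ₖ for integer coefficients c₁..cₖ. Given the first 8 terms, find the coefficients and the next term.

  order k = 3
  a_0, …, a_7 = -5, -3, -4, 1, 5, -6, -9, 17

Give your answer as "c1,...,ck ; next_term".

0,-2,1 ; 12

  a_3 = 0·-4 + -2·-3 + 1·-5 = 1
  a_4 = 0·1 + -2·-4 + 1·-3 = 5
  a_5 = 0·5 + -2·1 + 1·-4 = -6
  a_6 = 0·-6 + -2·5 + 1·1 = -9
  a_7 = 0·-9 + -2·-6 + 1·5 = 17
  a_8 = 0·17 + -2·-9 + 1·-6 = 12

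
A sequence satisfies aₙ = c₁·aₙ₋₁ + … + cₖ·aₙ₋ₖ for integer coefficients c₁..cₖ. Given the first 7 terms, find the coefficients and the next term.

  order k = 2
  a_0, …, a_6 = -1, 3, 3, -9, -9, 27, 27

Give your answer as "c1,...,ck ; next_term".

  a_2 = 0·3 + -3·-1 = 3
  a_3 = 0·3 + -3·3 = -9
  a_4 = 0·-9 + -3·3 = -9
  a_5 = 0·-9 + -3·-9 = 27
  a_6 = 0·27 + -3·-9 = 27
  a_7 = 0·27 + -3·27 = -81

0,-3 ; -81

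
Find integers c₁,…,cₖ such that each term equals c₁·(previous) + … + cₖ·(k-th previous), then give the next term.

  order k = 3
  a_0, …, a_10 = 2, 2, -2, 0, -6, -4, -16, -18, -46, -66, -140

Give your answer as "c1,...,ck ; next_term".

  a_3 = 1·-2 + 2·2 + -1·2 = 0
  a_4 = 1·0 + 2·-2 + -1·2 = -6
  a_5 = 1·-6 + 2·0 + -1·-2 = -4
  a_6 = 1·-4 + 2·-6 + -1·0 = -16
  a_7 = 1·-16 + 2·-4 + -1·-6 = -18
  a_8 = 1·-18 + 2·-16 + -1·-4 = -46
  a_9 = 1·-46 + 2·-18 + -1·-16 = -66
  a_10 = 1·-66 + 2·-46 + -1·-18 = -140
  a_11 = 1·-140 + 2·-66 + -1·-46 = -226

1,2,-1 ; -226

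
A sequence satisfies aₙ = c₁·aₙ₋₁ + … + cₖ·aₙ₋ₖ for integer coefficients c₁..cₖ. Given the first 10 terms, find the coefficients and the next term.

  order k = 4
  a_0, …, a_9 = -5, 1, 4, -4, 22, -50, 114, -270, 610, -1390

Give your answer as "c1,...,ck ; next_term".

-2,1,0,-2 ; 3162

  a_4 = -2·-4 + 1·4 + 0·1 + -2·-5 = 22
  a_5 = -2·22 + 1·-4 + 0·4 + -2·1 = -50
  a_6 = -2·-50 + 1·22 + 0·-4 + -2·4 = 114
  a_7 = -2·114 + 1·-50 + 0·22 + -2·-4 = -270
  a_8 = -2·-270 + 1·114 + 0·-50 + -2·22 = 610
  a_9 = -2·610 + 1·-270 + 0·114 + -2·-50 = -1390
  a_10 = -2·-1390 + 1·610 + 0·-270 + -2·114 = 3162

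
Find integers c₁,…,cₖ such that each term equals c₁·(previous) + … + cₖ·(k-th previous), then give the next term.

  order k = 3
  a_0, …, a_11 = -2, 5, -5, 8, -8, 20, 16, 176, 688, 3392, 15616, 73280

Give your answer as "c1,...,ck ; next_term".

4,4,-4 ; 342016

  a_3 = 4·-5 + 4·5 + -4·-2 = 8
  a_4 = 4·8 + 4·-5 + -4·5 = -8
  a_5 = 4·-8 + 4·8 + -4·-5 = 20
  a_6 = 4·20 + 4·-8 + -4·8 = 16
  a_7 = 4·16 + 4·20 + -4·-8 = 176
  a_8 = 4·176 + 4·16 + -4·20 = 688
  a_9 = 4·688 + 4·176 + -4·16 = 3392
  a_10 = 4·3392 + 4·688 + -4·176 = 15616
  a_11 = 4·15616 + 4·3392 + -4·688 = 73280
  a_12 = 4·73280 + 4·15616 + -4·3392 = 342016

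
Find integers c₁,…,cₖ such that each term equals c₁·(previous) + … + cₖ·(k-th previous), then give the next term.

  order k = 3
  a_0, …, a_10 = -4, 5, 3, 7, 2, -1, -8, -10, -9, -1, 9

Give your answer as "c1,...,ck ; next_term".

  a_3 = 1·3 + 0·5 + -1·-4 = 7
  a_4 = 1·7 + 0·3 + -1·5 = 2
  a_5 = 1·2 + 0·7 + -1·3 = -1
  a_6 = 1·-1 + 0·2 + -1·7 = -8
  a_7 = 1·-8 + 0·-1 + -1·2 = -10
  a_8 = 1·-10 + 0·-8 + -1·-1 = -9
  a_9 = 1·-9 + 0·-10 + -1·-8 = -1
  a_10 = 1·-1 + 0·-9 + -1·-10 = 9
  a_11 = 1·9 + 0·-1 + -1·-9 = 18

1,0,-1 ; 18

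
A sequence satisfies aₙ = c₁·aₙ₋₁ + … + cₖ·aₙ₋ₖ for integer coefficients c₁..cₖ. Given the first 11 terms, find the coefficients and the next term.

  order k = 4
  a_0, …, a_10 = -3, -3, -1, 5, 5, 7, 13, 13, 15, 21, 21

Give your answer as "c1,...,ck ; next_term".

1,0,1,-1 ; 23

  a_4 = 1·5 + 0·-1 + 1·-3 + -1·-3 = 5
  a_5 = 1·5 + 0·5 + 1·-1 + -1·-3 = 7
  a_6 = 1·7 + 0·5 + 1·5 + -1·-1 = 13
  a_7 = 1·13 + 0·7 + 1·5 + -1·5 = 13
  a_8 = 1·13 + 0·13 + 1·7 + -1·5 = 15
  a_9 = 1·15 + 0·13 + 1·13 + -1·7 = 21
  a_10 = 1·21 + 0·15 + 1·13 + -1·13 = 21
  a_11 = 1·21 + 0·21 + 1·15 + -1·13 = 23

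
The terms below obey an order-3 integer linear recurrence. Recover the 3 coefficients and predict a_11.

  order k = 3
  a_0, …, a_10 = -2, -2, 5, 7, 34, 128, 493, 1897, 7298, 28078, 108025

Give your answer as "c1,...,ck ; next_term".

3,3,1 ; 415607

  a_3 = 3·5 + 3·-2 + 1·-2 = 7
  a_4 = 3·7 + 3·5 + 1·-2 = 34
  a_5 = 3·34 + 3·7 + 1·5 = 128
  a_6 = 3·128 + 3·34 + 1·7 = 493
  a_7 = 3·493 + 3·128 + 1·34 = 1897
  a_8 = 3·1897 + 3·493 + 1·128 = 7298
  a_9 = 3·7298 + 3·1897 + 1·493 = 28078
  a_10 = 3·28078 + 3·7298 + 1·1897 = 108025
  a_11 = 3·108025 + 3·28078 + 1·7298 = 415607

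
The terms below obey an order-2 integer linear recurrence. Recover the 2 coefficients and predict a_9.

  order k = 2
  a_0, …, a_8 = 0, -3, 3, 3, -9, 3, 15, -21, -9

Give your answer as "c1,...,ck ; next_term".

-1,-2 ; 51

  a_2 = -1·-3 + -2·0 = 3
  a_3 = -1·3 + -2·-3 = 3
  a_4 = -1·3 + -2·3 = -9
  a_5 = -1·-9 + -2·3 = 3
  a_6 = -1·3 + -2·-9 = 15
  a_7 = -1·15 + -2·3 = -21
  a_8 = -1·-21 + -2·15 = -9
  a_9 = -1·-9 + -2·-21 = 51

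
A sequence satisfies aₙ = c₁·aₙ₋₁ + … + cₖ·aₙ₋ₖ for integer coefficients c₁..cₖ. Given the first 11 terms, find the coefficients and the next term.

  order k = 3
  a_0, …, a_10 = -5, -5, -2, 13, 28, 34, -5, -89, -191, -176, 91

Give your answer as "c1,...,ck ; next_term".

1,0,-3 ; 664

  a_3 = 1·-2 + 0·-5 + -3·-5 = 13
  a_4 = 1·13 + 0·-2 + -3·-5 = 28
  a_5 = 1·28 + 0·13 + -3·-2 = 34
  a_6 = 1·34 + 0·28 + -3·13 = -5
  a_7 = 1·-5 + 0·34 + -3·28 = -89
  a_8 = 1·-89 + 0·-5 + -3·34 = -191
  a_9 = 1·-191 + 0·-89 + -3·-5 = -176
  a_10 = 1·-176 + 0·-191 + -3·-89 = 91
  a_11 = 1·91 + 0·-176 + -3·-191 = 664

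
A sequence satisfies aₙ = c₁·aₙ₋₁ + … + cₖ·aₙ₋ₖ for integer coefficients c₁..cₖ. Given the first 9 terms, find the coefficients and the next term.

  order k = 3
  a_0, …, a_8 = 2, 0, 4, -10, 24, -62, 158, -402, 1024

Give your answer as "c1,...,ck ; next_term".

-2,1,-1 ; -2608

  a_3 = -2·4 + 1·0 + -1·2 = -10
  a_4 = -2·-10 + 1·4 + -1·0 = 24
  a_5 = -2·24 + 1·-10 + -1·4 = -62
  a_6 = -2·-62 + 1·24 + -1·-10 = 158
  a_7 = -2·158 + 1·-62 + -1·24 = -402
  a_8 = -2·-402 + 1·158 + -1·-62 = 1024
  a_9 = -2·1024 + 1·-402 + -1·158 = -2608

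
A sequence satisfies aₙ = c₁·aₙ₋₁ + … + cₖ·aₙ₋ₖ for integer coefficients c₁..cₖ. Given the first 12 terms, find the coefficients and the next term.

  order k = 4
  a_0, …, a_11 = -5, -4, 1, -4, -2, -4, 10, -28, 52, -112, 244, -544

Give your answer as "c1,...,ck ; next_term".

-2,0,0,2 ; 1192

  a_4 = -2·-4 + 0·1 + 0·-4 + 2·-5 = -2
  a_5 = -2·-2 + 0·-4 + 0·1 + 2·-4 = -4
  a_6 = -2·-4 + 0·-2 + 0·-4 + 2·1 = 10
  a_7 = -2·10 + 0·-4 + 0·-2 + 2·-4 = -28
  a_8 = -2·-28 + 0·10 + 0·-4 + 2·-2 = 52
  a_9 = -2·52 + 0·-28 + 0·10 + 2·-4 = -112
  a_10 = -2·-112 + 0·52 + 0·-28 + 2·10 = 244
  a_11 = -2·244 + 0·-112 + 0·52 + 2·-28 = -544
  a_12 = -2·-544 + 0·244 + 0·-112 + 2·52 = 1192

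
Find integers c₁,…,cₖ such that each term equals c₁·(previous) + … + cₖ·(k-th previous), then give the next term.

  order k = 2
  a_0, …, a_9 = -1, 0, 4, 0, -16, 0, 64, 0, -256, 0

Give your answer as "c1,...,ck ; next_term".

  a_2 = 0·0 + -4·-1 = 4
  a_3 = 0·4 + -4·0 = 0
  a_4 = 0·0 + -4·4 = -16
  a_5 = 0·-16 + -4·0 = 0
  a_6 = 0·0 + -4·-16 = 64
  a_7 = 0·64 + -4·0 = 0
  a_8 = 0·0 + -4·64 = -256
  a_9 = 0·-256 + -4·0 = 0
  a_10 = 0·0 + -4·-256 = 1024

0,-4 ; 1024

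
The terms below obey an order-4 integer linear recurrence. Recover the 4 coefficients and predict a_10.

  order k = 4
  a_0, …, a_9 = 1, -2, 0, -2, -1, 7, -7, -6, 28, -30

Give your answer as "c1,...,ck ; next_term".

-1,-2,1,-1 ; -25

  a_4 = -1·-2 + -2·0 + 1·-2 + -1·1 = -1
  a_5 = -1·-1 + -2·-2 + 1·0 + -1·-2 = 7
  a_6 = -1·7 + -2·-1 + 1·-2 + -1·0 = -7
  a_7 = -1·-7 + -2·7 + 1·-1 + -1·-2 = -6
  a_8 = -1·-6 + -2·-7 + 1·7 + -1·-1 = 28
  a_9 = -1·28 + -2·-6 + 1·-7 + -1·7 = -30
  a_10 = -1·-30 + -2·28 + 1·-6 + -1·-7 = -25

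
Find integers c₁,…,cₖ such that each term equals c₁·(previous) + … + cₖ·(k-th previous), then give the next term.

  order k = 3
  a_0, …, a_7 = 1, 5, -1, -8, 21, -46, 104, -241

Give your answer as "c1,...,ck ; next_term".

  a_3 = -3·-1 + -2·5 + -1·1 = -8
  a_4 = -3·-8 + -2·-1 + -1·5 = 21
  a_5 = -3·21 + -2·-8 + -1·-1 = -46
  a_6 = -3·-46 + -2·21 + -1·-8 = 104
  a_7 = -3·104 + -2·-46 + -1·21 = -241
  a_8 = -3·-241 + -2·104 + -1·-46 = 561

-3,-2,-1 ; 561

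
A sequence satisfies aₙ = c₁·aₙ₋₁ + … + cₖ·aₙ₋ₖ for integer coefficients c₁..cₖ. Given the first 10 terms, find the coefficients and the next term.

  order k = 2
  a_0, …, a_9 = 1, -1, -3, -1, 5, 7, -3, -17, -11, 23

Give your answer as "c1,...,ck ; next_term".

1,-2 ; 45

  a_2 = 1·-1 + -2·1 = -3
  a_3 = 1·-3 + -2·-1 = -1
  a_4 = 1·-1 + -2·-3 = 5
  a_5 = 1·5 + -2·-1 = 7
  a_6 = 1·7 + -2·5 = -3
  a_7 = 1·-3 + -2·7 = -17
  a_8 = 1·-17 + -2·-3 = -11
  a_9 = 1·-11 + -2·-17 = 23
  a_10 = 1·23 + -2·-11 = 45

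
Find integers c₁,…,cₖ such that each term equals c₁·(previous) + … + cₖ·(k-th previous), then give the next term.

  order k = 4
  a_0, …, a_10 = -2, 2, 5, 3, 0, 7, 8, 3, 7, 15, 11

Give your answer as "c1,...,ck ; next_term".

0,0,1,1 ; 10

  a_4 = 0·3 + 0·5 + 1·2 + 1·-2 = 0
  a_5 = 0·0 + 0·3 + 1·5 + 1·2 = 7
  a_6 = 0·7 + 0·0 + 1·3 + 1·5 = 8
  a_7 = 0·8 + 0·7 + 1·0 + 1·3 = 3
  a_8 = 0·3 + 0·8 + 1·7 + 1·0 = 7
  a_9 = 0·7 + 0·3 + 1·8 + 1·7 = 15
  a_10 = 0·15 + 0·7 + 1·3 + 1·8 = 11
  a_11 = 0·11 + 0·15 + 1·7 + 1·3 = 10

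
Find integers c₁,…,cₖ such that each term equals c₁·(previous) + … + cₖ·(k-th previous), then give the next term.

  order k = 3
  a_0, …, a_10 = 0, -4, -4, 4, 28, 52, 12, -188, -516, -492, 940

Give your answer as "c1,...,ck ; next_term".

2,-3,-2 ; 4388

  a_3 = 2·-4 + -3·-4 + -2·0 = 4
  a_4 = 2·4 + -3·-4 + -2·-4 = 28
  a_5 = 2·28 + -3·4 + -2·-4 = 52
  a_6 = 2·52 + -3·28 + -2·4 = 12
  a_7 = 2·12 + -3·52 + -2·28 = -188
  a_8 = 2·-188 + -3·12 + -2·52 = -516
  a_9 = 2·-516 + -3·-188 + -2·12 = -492
  a_10 = 2·-492 + -3·-516 + -2·-188 = 940
  a_11 = 2·940 + -3·-492 + -2·-516 = 4388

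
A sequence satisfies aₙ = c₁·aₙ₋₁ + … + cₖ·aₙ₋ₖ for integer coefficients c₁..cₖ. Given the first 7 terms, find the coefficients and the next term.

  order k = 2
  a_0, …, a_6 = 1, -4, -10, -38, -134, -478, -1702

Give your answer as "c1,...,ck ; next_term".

  a_2 = 3·-4 + 2·1 = -10
  a_3 = 3·-10 + 2·-4 = -38
  a_4 = 3·-38 + 2·-10 = -134
  a_5 = 3·-134 + 2·-38 = -478
  a_6 = 3·-478 + 2·-134 = -1702
  a_7 = 3·-1702 + 2·-478 = -6062

3,2 ; -6062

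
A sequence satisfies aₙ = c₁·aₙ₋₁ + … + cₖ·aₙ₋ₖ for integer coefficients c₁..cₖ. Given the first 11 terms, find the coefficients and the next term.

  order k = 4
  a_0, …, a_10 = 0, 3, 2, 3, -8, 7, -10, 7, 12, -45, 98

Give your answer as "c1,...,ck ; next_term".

  a_4 = -2·3 + -1·2 + 0·3 + -2·0 = -8
  a_5 = -2·-8 + -1·3 + 0·2 + -2·3 = 7
  a_6 = -2·7 + -1·-8 + 0·3 + -2·2 = -10
  a_7 = -2·-10 + -1·7 + 0·-8 + -2·3 = 7
  a_8 = -2·7 + -1·-10 + 0·7 + -2·-8 = 12
  a_9 = -2·12 + -1·7 + 0·-10 + -2·7 = -45
  a_10 = -2·-45 + -1·12 + 0·7 + -2·-10 = 98
  a_11 = -2·98 + -1·-45 + 0·12 + -2·7 = -165

-2,-1,0,-2 ; -165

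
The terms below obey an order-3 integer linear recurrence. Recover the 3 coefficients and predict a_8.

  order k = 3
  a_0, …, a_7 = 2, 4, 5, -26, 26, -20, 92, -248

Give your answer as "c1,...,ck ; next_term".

-2,-2,-4 ; 392

  a_3 = -2·5 + -2·4 + -4·2 = -26
  a_4 = -2·-26 + -2·5 + -4·4 = 26
  a_5 = -2·26 + -2·-26 + -4·5 = -20
  a_6 = -2·-20 + -2·26 + -4·-26 = 92
  a_7 = -2·92 + -2·-20 + -4·26 = -248
  a_8 = -2·-248 + -2·92 + -4·-20 = 392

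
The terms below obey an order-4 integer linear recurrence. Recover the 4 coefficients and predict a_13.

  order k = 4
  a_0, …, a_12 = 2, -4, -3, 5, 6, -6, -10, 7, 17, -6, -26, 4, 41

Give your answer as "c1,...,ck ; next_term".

  a_4 = 1·5 + -1·-3 + 1·-4 + 1·2 = 6
  a_5 = 1·6 + -1·5 + 1·-3 + 1·-4 = -6
  a_6 = 1·-6 + -1·6 + 1·5 + 1·-3 = -10
  a_7 = 1·-10 + -1·-6 + 1·6 + 1·5 = 7
  a_8 = 1·7 + -1·-10 + 1·-6 + 1·6 = 17
  a_9 = 1·17 + -1·7 + 1·-10 + 1·-6 = -6
  a_10 = 1·-6 + -1·17 + 1·7 + 1·-10 = -26
  a_11 = 1·-26 + -1·-6 + 1·17 + 1·7 = 4
  a_12 = 1·4 + -1·-26 + 1·-6 + 1·17 = 41
  a_13 = 1·41 + -1·4 + 1·-26 + 1·-6 = 5

1,-1,1,1 ; 5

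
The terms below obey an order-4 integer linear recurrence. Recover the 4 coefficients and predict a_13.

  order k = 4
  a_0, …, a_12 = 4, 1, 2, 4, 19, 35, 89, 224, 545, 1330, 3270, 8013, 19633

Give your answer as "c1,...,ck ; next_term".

  a_4 = 1·4 + 2·2 + 3·1 + 2·4 = 19
  a_5 = 1·19 + 2·4 + 3·2 + 2·1 = 35
  a_6 = 1·35 + 2·19 + 3·4 + 2·2 = 89
  a_7 = 1·89 + 2·35 + 3·19 + 2·4 = 224
  a_8 = 1·224 + 2·89 + 3·35 + 2·19 = 545
  a_9 = 1·545 + 2·224 + 3·89 + 2·35 = 1330
  a_10 = 1·1330 + 2·545 + 3·224 + 2·89 = 3270
  a_11 = 1·3270 + 2·1330 + 3·545 + 2·224 = 8013
  a_12 = 1·8013 + 2·3270 + 3·1330 + 2·545 = 19633
  a_13 = 1·19633 + 2·8013 + 3·3270 + 2·1330 = 48129

1,2,3,2 ; 48129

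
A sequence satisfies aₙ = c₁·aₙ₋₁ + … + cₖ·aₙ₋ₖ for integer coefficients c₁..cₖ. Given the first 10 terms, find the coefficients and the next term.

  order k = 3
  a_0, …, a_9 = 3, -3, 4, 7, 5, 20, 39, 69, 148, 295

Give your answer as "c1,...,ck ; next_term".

1,1,2 ; 581

  a_3 = 1·4 + 1·-3 + 2·3 = 7
  a_4 = 1·7 + 1·4 + 2·-3 = 5
  a_5 = 1·5 + 1·7 + 2·4 = 20
  a_6 = 1·20 + 1·5 + 2·7 = 39
  a_7 = 1·39 + 1·20 + 2·5 = 69
  a_8 = 1·69 + 1·39 + 2·20 = 148
  a_9 = 1·148 + 1·69 + 2·39 = 295
  a_10 = 1·295 + 1·148 + 2·69 = 581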